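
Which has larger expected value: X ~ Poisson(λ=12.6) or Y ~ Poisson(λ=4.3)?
X has larger mean (12.6000 > 4.3000)

Compute the expected value for each distribution:

X ~ Poisson(λ=12.6):
E[X] = 12.6000

Y ~ Poisson(λ=4.3):
E[Y] = 4.3000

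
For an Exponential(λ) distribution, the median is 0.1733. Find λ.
λ = 3.9997

For X ~ Exponential(λ), the CDF is F(x) = 1 - e^(-λx).
The median m satisfies F(m) = 0.5:
1 - e^(-λm) = 0.5
e^(-λm) = 0.5
λm = ln(2)
m = ln(2) / λ

Given m = 0.1733:
λ = ln(2) / 0.1733 = 0.693147 / 0.1733 = 3.9997

Verification: ln(2) / 3.9997 = 0.1733 ✓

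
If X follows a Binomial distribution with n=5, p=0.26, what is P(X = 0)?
0.221901

We have X ~ Binomial(n=5, p=0.26).

For a Binomial distribution, the PMF gives us the probability of each outcome.

Using the PMF formula:
P(X = 0) = 0.221901

Rounded to 4 decimal places: 0.2219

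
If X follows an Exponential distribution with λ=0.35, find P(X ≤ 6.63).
0.901776

We have X ~ Exponential(λ=0.35).

The CDF gives us P(X ≤ k).

Using the CDF:
P(X ≤ 6.63) = 0.901776

This means there's approximately a 90.2% chance that X is at most 6.63.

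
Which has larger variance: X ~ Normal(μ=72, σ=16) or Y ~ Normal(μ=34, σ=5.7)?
X has larger variance (256.0000 > 32.4900)

Compute the variance for each distribution:

X ~ Normal(μ=72, σ=16):
Var(X) = 256.0000

Y ~ Normal(μ=34, σ=5.7):
Var(Y) = 32.4900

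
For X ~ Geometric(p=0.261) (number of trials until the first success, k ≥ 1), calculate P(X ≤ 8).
0.911048

We have X ~ Geometric(p=0.261) (number of trials until the first success, k ≥ 1).

The CDF gives us P(X ≤ k).

Using the CDF:
P(X ≤ 8) = 0.911048

This means there's approximately a 91.1% chance that X is at most 8.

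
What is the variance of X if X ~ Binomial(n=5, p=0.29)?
1.0295

We have X ~ Binomial(n=5, p=0.29).

For a Binomial distribution with n=5, p=0.29:
Var(X) = 1.0295

The variance measures the spread of the distribution around the mean.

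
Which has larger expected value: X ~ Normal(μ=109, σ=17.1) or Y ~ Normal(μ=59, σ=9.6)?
X has larger mean (109.0000 > 59.0000)

Compute the expected value for each distribution:

X ~ Normal(μ=109, σ=17.1):
E[X] = 109.0000

Y ~ Normal(μ=59, σ=9.6):
E[Y] = 59.0000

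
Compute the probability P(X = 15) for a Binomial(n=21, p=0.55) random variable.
0.057442

We have X ~ Binomial(n=21, p=0.55).

For a Binomial distribution, the PMF gives us the probability of each outcome.

Using the PMF formula:
P(X = 15) = 0.057442

Rounded to 4 decimal places: 0.0574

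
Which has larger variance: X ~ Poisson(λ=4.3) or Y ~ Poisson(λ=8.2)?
Y has larger variance (8.2000 > 4.3000)

Compute the variance for each distribution:

X ~ Poisson(λ=4.3):
Var(X) = 4.3000

Y ~ Poisson(λ=8.2):
Var(Y) = 8.2000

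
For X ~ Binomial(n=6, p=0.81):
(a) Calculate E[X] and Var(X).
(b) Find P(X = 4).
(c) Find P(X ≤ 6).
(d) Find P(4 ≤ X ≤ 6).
(a) E[X] = 4.8600, Var(X) = 0.9234
(b) P(X = 4) = 0.233098
(c) P(X ≤ 6) = 1.000000
(d) P(4 ≤ X ≤ 6) = 0.913021

We have X ~ Binomial(n=6, p=0.81).

(a) Moments:
E[X] = 4.8600
Var(X) = 0.9234
σ = √Var(X) = 0.9609

(b) Point probability using PMF:
P(X = 4) = 0.233098

(c) Cumulative probability using CDF:
P(X ≤ 6) = F(6) = 1.000000

(d) Range probability:
P(4 ≤ X ≤ 6) = P(X ≤ 6) - P(X ≤ 3)
                   = F(6) - F(3)
                   = 1.000000 - 0.086979
                   = 0.913021

This means approximately 91.3% of outcomes fall in the interval [4, 6].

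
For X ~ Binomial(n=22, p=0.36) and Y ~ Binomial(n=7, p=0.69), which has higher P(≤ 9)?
Y has higher probability (P(Y ≤ 9) = 1.0000 > P(X ≤ 9) = 0.7615)

Compute P(≤ 9) for each distribution:

X ~ Binomial(n=22, p=0.36):
P(X ≤ 9) = 0.7615

Y ~ Binomial(n=7, p=0.69):
P(Y ≤ 9) = 1.0000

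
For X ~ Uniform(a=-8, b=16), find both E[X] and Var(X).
E[X] = 4.0000, Var(X) = 48.0000

We have X ~ Uniform(a=-8, b=16).

For a Uniform distribution with a=-8, b=16:

Expected value:
E[X] = 4.0000

Variance:
Var(X) = 48.0000

Standard deviation:
σ = √Var(X) = 6.9282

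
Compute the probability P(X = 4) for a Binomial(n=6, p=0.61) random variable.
0.315893

We have X ~ Binomial(n=6, p=0.61).

For a Binomial distribution, the PMF gives us the probability of each outcome.

Using the PMF formula:
P(X = 4) = 0.315893

Rounded to 4 decimal places: 0.3159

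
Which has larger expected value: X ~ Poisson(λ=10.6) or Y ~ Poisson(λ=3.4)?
X has larger mean (10.6000 > 3.4000)

Compute the expected value for each distribution:

X ~ Poisson(λ=10.6):
E[X] = 10.6000

Y ~ Poisson(λ=3.4):
E[Y] = 3.4000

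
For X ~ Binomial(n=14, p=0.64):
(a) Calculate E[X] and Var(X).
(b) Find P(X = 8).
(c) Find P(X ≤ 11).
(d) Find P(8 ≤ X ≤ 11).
(a) E[X] = 8.9600, Var(X) = 3.2256
(b) P(X = 8) = 0.183997
(c) P(X ≤ 11) = 0.927140
(d) P(8 ≤ X ≤ 11) = 0.721218

We have X ~ Binomial(n=14, p=0.64).

(a) Moments:
E[X] = 8.9600
Var(X) = 3.2256
σ = √Var(X) = 1.7960

(b) Point probability using PMF:
P(X = 8) = 0.183997

(c) Cumulative probability using CDF:
P(X ≤ 11) = F(11) = 0.927140

(d) Range probability:
P(8 ≤ X ≤ 11) = P(X ≤ 11) - P(X ≤ 7)
                   = F(11) - F(7)
                   = 0.927140 - 0.205922
                   = 0.721218

This means approximately 72.1% of outcomes fall in the interval [8, 11].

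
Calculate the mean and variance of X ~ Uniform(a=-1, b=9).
E[X] = 4.0000, Var(X) = 8.3333

We have X ~ Uniform(a=-1, b=9).

For a Uniform distribution with a=-1, b=9:

Expected value:
E[X] = 4.0000

Variance:
Var(X) = 8.3333

Standard deviation:
σ = √Var(X) = 2.8868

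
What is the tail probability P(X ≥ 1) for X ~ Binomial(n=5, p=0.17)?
0.606096

We have X ~ Binomial(n=5, p=0.17).

For discrete distributions, P(X ≥ 1) = 1 - P(X ≤ 0).

P(X ≤ 0) = 0.393904
P(X ≥ 1) = 1 - 0.393904 = 0.606096

So there's approximately a 60.6% chance that X is at least 1.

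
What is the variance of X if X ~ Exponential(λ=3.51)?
0.0812

We have X ~ Exponential(λ=3.51).

For an Exponential distribution with λ=3.51:
Var(X) = 0.0812

The variance measures the spread of the distribution around the mean.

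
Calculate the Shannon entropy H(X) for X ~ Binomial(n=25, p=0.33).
2.2717 nats

We have X ~ Binomial(n=25, p=0.33).

The Shannon entropy measures the uncertainty or information content of the distribution.

For a Binomial distribution with n=25, p=0.33:
H(X) = 2.2717 nats

(In bits, this would be 3.2774 bits.)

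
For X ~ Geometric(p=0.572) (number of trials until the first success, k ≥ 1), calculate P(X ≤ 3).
0.921597

We have X ~ Geometric(p=0.572) (number of trials until the first success, k ≥ 1).

The CDF gives us P(X ≤ k).

Using the CDF:
P(X ≤ 3) = 0.921597

This means there's approximately a 92.2% chance that X is at most 3.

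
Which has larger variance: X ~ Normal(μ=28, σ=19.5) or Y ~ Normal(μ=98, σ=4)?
X has larger variance (380.2500 > 16.0000)

Compute the variance for each distribution:

X ~ Normal(μ=28, σ=19.5):
Var(X) = 380.2500

Y ~ Normal(μ=98, σ=4):
Var(Y) = 16.0000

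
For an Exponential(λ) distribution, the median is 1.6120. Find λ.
λ = 0.4300

For X ~ Exponential(λ), the CDF is F(x) = 1 - e^(-λx).
The median m satisfies F(m) = 0.5:
1 - e^(-λm) = 0.5
e^(-λm) = 0.5
λm = ln(2)
m = ln(2) / λ

Given m = 1.6120:
λ = ln(2) / 1.6120 = 0.693147 / 1.6120 = 0.4300

Verification: ln(2) / 0.4300 = 1.6120 ✓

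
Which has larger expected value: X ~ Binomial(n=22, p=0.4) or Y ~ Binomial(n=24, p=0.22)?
X has larger mean (8.8000 > 5.2800)

Compute the expected value for each distribution:

X ~ Binomial(n=22, p=0.4):
E[X] = 8.8000

Y ~ Binomial(n=24, p=0.22):
E[Y] = 5.2800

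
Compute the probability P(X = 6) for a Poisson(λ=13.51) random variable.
0.011463

We have X ~ Poisson(λ=13.51).

For a Poisson distribution, the PMF gives us the probability of each outcome.

Using the PMF formula:
P(X = 6) = 0.011463

Rounded to 4 decimal places: 0.0115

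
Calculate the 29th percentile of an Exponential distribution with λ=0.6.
0.5708

We have X ~ Exponential(λ=0.6).

We want to find x such that P(X ≤ x) = 0.29.

This is the 29th percentile, which means 29% of values fall below this point.

Using the inverse CDF (quantile function):
x = F⁻¹(0.29) = 0.5708

Verification: P(X ≤ 0.5708) = 0.29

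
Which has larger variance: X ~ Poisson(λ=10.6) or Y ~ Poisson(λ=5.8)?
X has larger variance (10.6000 > 5.8000)

Compute the variance for each distribution:

X ~ Poisson(λ=10.6):
Var(X) = 10.6000

Y ~ Poisson(λ=5.8):
Var(Y) = 5.8000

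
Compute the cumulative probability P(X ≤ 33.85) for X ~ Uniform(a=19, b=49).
0.495000

We have X ~ Uniform(a=19, b=49).

The CDF gives us P(X ≤ k).

Using the CDF:
P(X ≤ 33.85) = 0.495000

This means there's approximately a 49.5% chance that X is at most 33.85.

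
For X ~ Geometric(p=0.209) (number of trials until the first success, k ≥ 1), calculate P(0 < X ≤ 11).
0.924152

We have X ~ Geometric(p=0.209) (number of trials until the first success, k ≥ 1).

To find P(0 < X ≤ 11), we use:
P(0 < X ≤ 11) = P(X ≤ 11) - P(X ≤ 0)
                 = F(11) - F(0)
                 = 0.924152 - 0.000000
                 = 0.924152

So there's approximately a 92.4% chance that X falls in this range.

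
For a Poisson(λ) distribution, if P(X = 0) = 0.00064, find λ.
λ = 7.3540

For a Poisson(λ) distribution, the PMF at 0 is:
P(X = 0) = λ^0 e^(-λ) / 0! = e^(-λ)

Given P(X = 0) = 0.00064:
e^(-λ) = 0.00064
-λ = ln(0.00064)
λ = -ln(0.00064) = 7.3540

Verification: e^(-7.3540) = 0.00064 ✓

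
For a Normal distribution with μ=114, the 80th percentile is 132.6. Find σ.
σ = 22.1002

For X ~ Normal(μ, σ), the p-th percentile satisfies x = μ + z_p × σ,
where z_p = Φ⁻¹(p) is the standard normal quantile.

Step 1: z_{0.8} = Φ⁻¹(0.8) = 0.8416

Step 2: Solve for σ:
132.6 = 114 + 0.8416 × σ
σ = (132.6 - 114) / 0.8416
σ = 18.60 / 0.8416
σ = 22.1002

Verification: μ + z × σ = 114 + 0.8416 × 22.1002 = 132.60 ✓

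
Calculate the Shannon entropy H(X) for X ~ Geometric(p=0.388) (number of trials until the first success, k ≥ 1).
1.7213 nats

We have X ~ Geometric(p=0.388) (number of trials until the first success, k ≥ 1).

The Shannon entropy measures the uncertainty or information content of the distribution.

For a Geometric distribution with p=0.388 (number of trials until the first success, k ≥ 1):
H(X) = 1.7213 nats

(In bits, this would be 2.4832 bits.)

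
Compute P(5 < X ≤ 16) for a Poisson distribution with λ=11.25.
0.902095

We have X ~ Poisson(λ=11.25).

To find P(5 < X ≤ 16), we use:
P(5 < X ≤ 16) = P(X ≤ 16) - P(X ≤ 5)
                 = F(16) - F(5)
                 = 0.934378 - 0.032283
                 = 0.902095

So there's approximately a 90.2% chance that X falls in this range.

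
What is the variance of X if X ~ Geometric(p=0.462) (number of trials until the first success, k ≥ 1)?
2.5206

We have X ~ Geometric(p=0.462) (number of trials until the first success, k ≥ 1).

For a Geometric distribution with p=0.462 (number of trials until the first success, k ≥ 1):
Var(X) = 2.5206

The variance measures the spread of the distribution around the mean.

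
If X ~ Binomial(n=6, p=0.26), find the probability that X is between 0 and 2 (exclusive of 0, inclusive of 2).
0.650229

We have X ~ Binomial(n=6, p=0.26).

To find P(0 < X ≤ 2), we use:
P(0 < X ≤ 2) = P(X ≤ 2) - P(X ≤ 0)
                 = F(2) - F(0)
                 = 0.814435 - 0.164206
                 = 0.650229

So there's approximately a 65.0% chance that X falls in this range.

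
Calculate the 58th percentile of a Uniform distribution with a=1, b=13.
7.9600

We have X ~ Uniform(a=1, b=13).

We want to find x such that P(X ≤ x) = 0.58.

This is the 58th percentile, which means 58% of values fall below this point.

Using the inverse CDF (quantile function):
x = F⁻¹(0.58) = 7.9600

Verification: P(X ≤ 7.9600) = 0.58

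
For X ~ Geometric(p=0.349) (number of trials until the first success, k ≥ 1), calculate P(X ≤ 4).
0.820393

We have X ~ Geometric(p=0.349) (number of trials until the first success, k ≥ 1).

The CDF gives us P(X ≤ k).

Using the CDF:
P(X ≤ 4) = 0.820393

This means there's approximately a 82.0% chance that X is at most 4.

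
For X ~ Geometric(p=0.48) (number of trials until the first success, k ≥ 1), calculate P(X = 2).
0.249600

We have X ~ Geometric(p=0.48) (number of trials until the first success, k ≥ 1).

For a Geometric distribution, the PMF gives us the probability of each outcome.

Using the PMF formula:
P(X = 2) = 0.249600

Rounded to 4 decimal places: 0.2496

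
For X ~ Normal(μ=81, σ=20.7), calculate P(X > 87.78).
0.371631

We have X ~ Normal(μ=81, σ=20.7).

P(X > 87.78) = 1 - P(X ≤ 87.78)
                = 1 - F(87.78)
                = 1 - 0.628369
                = 0.371631

So there's approximately a 37.2% chance that X exceeds 87.78.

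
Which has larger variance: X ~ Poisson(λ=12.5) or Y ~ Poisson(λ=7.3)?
X has larger variance (12.5000 > 7.3000)

Compute the variance for each distribution:

X ~ Poisson(λ=12.5):
Var(X) = 12.5000

Y ~ Poisson(λ=7.3):
Var(Y) = 7.3000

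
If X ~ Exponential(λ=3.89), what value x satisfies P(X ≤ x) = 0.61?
0.2421

We have X ~ Exponential(λ=3.89).

We want to find x such that P(X ≤ x) = 0.61.

This is the 61st percentile, which means 61% of values fall below this point.

Using the inverse CDF (quantile function):
x = F⁻¹(0.61) = 0.2421

Verification: P(X ≤ 0.2421) = 0.61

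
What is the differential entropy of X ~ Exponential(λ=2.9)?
-0.0647 nats

We have X ~ Exponential(λ=2.9).

The differential entropy measures the uncertainty or information content of the distribution.

For an Exponential distribution with λ=2.9:
h(X) = -0.0647 nats

(In bits, this would be -0.0934 bits.)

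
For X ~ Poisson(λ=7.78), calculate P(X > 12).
0.053786

We have X ~ Poisson(λ=7.78).

P(X > 12) = 1 - P(X ≤ 12)
                = 1 - F(12)
                = 1 - 0.946214
                = 0.053786

So there's approximately a 5.4% chance that X exceeds 12.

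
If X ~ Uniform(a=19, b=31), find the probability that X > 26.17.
0.402500

We have X ~ Uniform(a=19, b=31).

P(X > 26.17) = 1 - P(X ≤ 26.17)
                = 1 - F(26.17)
                = 1 - 0.597500
                = 0.402500

So there's approximately a 40.2% chance that X exceeds 26.17.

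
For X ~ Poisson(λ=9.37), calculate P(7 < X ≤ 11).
0.483333

We have X ~ Poisson(λ=9.37).

To find P(7 < X ≤ 11), we use:
P(7 < X ≤ 11) = P(X ≤ 11) - P(X ≤ 7)
                 = F(11) - F(7)
                 = 0.765710 - 0.282376
                 = 0.483333

So there's approximately a 48.3% chance that X falls in this range.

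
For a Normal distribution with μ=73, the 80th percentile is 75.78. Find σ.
σ = 3.3031

For X ~ Normal(μ, σ), the p-th percentile satisfies x = μ + z_p × σ,
where z_p = Φ⁻¹(p) is the standard normal quantile.

Step 1: z_{0.8} = Φ⁻¹(0.8) = 0.8416

Step 2: Solve for σ:
75.78 = 73 + 0.8416 × σ
σ = (75.78 - 73) / 0.8416
σ = 2.78 / 0.8416
σ = 3.3031

Verification: μ + z × σ = 73 + 0.8416 × 3.3031 = 75.78 ✓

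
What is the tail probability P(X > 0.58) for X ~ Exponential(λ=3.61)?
0.123218

We have X ~ Exponential(λ=3.61).

P(X > 0.58) = 1 - P(X ≤ 0.58)
                = 1 - F(0.58)
                = 1 - 0.876782
                = 0.123218

So there's approximately a 12.3% chance that X exceeds 0.58.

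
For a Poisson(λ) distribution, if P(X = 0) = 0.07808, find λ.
λ = 2.5500

For a Poisson(λ) distribution, the PMF at 0 is:
P(X = 0) = λ^0 e^(-λ) / 0! = e^(-λ)

Given P(X = 0) = 0.07808:
e^(-λ) = 0.07808
-λ = ln(0.07808)
λ = -ln(0.07808) = 2.5500

Verification: e^(-2.5500) = 0.07808 ✓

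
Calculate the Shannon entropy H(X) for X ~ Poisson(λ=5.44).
2.2484 nats

We have X ~ Poisson(λ=5.44).

The Shannon entropy measures the uncertainty or information content of the distribution.

For a Poisson distribution with λ=5.44:
H(X) = 2.2484 nats

(In bits, this would be 3.2438 bits.)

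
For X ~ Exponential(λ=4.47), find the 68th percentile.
0.2549

We have X ~ Exponential(λ=4.47).

We want to find x such that P(X ≤ x) = 0.68.

This is the 68th percentile, which means 68% of values fall below this point.

Using the inverse CDF (quantile function):
x = F⁻¹(0.68) = 0.2549

Verification: P(X ≤ 0.2549) = 0.68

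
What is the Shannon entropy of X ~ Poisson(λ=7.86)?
2.4384 nats

We have X ~ Poisson(λ=7.86).

The Shannon entropy measures the uncertainty or information content of the distribution.

For a Poisson distribution with λ=7.86:
H(X) = 2.4384 nats

(In bits, this would be 3.5178 bits.)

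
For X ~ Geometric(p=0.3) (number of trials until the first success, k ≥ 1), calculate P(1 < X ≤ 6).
0.582351

We have X ~ Geometric(p=0.3) (number of trials until the first success, k ≥ 1).

To find P(1 < X ≤ 6), we use:
P(1 < X ≤ 6) = P(X ≤ 6) - P(X ≤ 1)
                 = F(6) - F(1)
                 = 0.882351 - 0.300000
                 = 0.582351

So there's approximately a 58.2% chance that X falls in this range.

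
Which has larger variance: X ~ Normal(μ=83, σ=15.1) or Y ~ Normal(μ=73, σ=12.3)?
X has larger variance (228.0100 > 151.2900)

Compute the variance for each distribution:

X ~ Normal(μ=83, σ=15.1):
Var(X) = 228.0100

Y ~ Normal(μ=73, σ=12.3):
Var(Y) = 151.2900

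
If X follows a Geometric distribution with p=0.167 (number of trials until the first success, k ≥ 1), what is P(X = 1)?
0.167000

We have X ~ Geometric(p=0.167) (number of trials until the first success, k ≥ 1).

For a Geometric distribution, the PMF gives us the probability of each outcome.

Using the PMF formula:
P(X = 1) = 0.167000

Rounded to 4 decimal places: 0.1670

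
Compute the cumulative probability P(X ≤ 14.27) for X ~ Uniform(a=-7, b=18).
0.850800

We have X ~ Uniform(a=-7, b=18).

The CDF gives us P(X ≤ k).

Using the CDF:
P(X ≤ 14.27) = 0.850800

This means there's approximately a 85.1% chance that X is at most 14.27.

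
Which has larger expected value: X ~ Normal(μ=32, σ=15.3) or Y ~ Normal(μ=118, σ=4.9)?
Y has larger mean (118.0000 > 32.0000)

Compute the expected value for each distribution:

X ~ Normal(μ=32, σ=15.3):
E[X] = 32.0000

Y ~ Normal(μ=118, σ=4.9):
E[Y] = 118.0000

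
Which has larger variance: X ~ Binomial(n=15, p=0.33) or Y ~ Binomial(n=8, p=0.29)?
X has larger variance (3.3165 > 1.6472)

Compute the variance for each distribution:

X ~ Binomial(n=15, p=0.33):
Var(X) = 3.3165

Y ~ Binomial(n=8, p=0.29):
Var(Y) = 1.6472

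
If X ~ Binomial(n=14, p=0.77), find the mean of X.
10.7800

We have X ~ Binomial(n=14, p=0.77).

For a Binomial distribution with n=14, p=0.77:
E[X] = 10.7800

This is the expected (average) value of X.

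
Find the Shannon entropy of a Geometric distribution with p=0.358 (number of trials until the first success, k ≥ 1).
1.8220 nats

We have X ~ Geometric(p=0.358) (number of trials until the first success, k ≥ 1).

The Shannon entropy measures the uncertainty or information content of the distribution.

For a Geometric distribution with p=0.358 (number of trials until the first success, k ≥ 1):
H(X) = 1.8220 nats

(In bits, this would be 2.6285 bits.)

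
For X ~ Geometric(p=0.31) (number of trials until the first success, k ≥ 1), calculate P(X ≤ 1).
0.310000

We have X ~ Geometric(p=0.31) (number of trials until the first success, k ≥ 1).

The CDF gives us P(X ≤ k).

Using the CDF:
P(X ≤ 1) = 0.310000

This means there's approximately a 31.0% chance that X is at most 1.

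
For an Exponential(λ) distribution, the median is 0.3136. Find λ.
λ = 2.2103

For X ~ Exponential(λ), the CDF is F(x) = 1 - e^(-λx).
The median m satisfies F(m) = 0.5:
1 - e^(-λm) = 0.5
e^(-λm) = 0.5
λm = ln(2)
m = ln(2) / λ

Given m = 0.3136:
λ = ln(2) / 0.3136 = 0.693147 / 0.3136 = 2.2103

Verification: ln(2) / 2.2103 = 0.3136 ✓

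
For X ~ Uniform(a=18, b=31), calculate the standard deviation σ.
3.7528

We have X ~ Uniform(a=18, b=31).

For a Uniform distribution with a=18, b=31:
σ = √Var(X) = 3.7528

The standard deviation is the square root of the variance.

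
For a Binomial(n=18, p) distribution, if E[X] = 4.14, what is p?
p = 0.23

For a Binomial(n, p) distribution:
E[X] = n × p

Given n = 18 and E[X] = 4.14:
4.14 = 18 × p
p = 4.14 / 18 = 0.23

Verification: Binomial(18, 0.23) has E[X] = 4.14 ✓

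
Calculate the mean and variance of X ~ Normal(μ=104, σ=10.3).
E[X] = 104.0000, Var(X) = 106.0900

We have X ~ Normal(μ=104, σ=10.3).

For a Normal distribution with μ=104, σ=10.3:

Expected value:
E[X] = 104.0000

Variance:
Var(X) = 106.0900

Standard deviation:
σ = √Var(X) = 10.3000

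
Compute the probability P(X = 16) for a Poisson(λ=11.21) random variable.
0.040237

We have X ~ Poisson(λ=11.21).

For a Poisson distribution, the PMF gives us the probability of each outcome.

Using the PMF formula:
P(X = 16) = 0.040237

Rounded to 4 decimal places: 0.0402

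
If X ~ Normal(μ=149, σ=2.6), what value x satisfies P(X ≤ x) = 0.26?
147.3273

We have X ~ Normal(μ=149, σ=2.6).

We want to find x such that P(X ≤ x) = 0.26.

This is the 26th percentile, which means 26% of values fall below this point.

Using the inverse CDF (quantile function):
x = F⁻¹(0.26) = 147.3273

Verification: P(X ≤ 147.3273) = 0.26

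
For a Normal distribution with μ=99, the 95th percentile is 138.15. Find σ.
σ = 23.8015

For X ~ Normal(μ, σ), the p-th percentile satisfies x = μ + z_p × σ,
where z_p = Φ⁻¹(p) is the standard normal quantile.

Step 1: z_{0.95} = Φ⁻¹(0.95) = 1.6449

Step 2: Solve for σ:
138.15 = 99 + 1.6449 × σ
σ = (138.15 - 99) / 1.6449
σ = 39.15 / 1.6449
σ = 23.8015

Verification: μ + z × σ = 99 + 1.6449 × 23.8015 = 138.15 ✓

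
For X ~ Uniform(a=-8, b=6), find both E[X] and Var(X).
E[X] = -1.0000, Var(X) = 16.3333

We have X ~ Uniform(a=-8, b=6).

For a Uniform distribution with a=-8, b=6:

Expected value:
E[X] = -1.0000

Variance:
Var(X) = 16.3333

Standard deviation:
σ = √Var(X) = 4.0415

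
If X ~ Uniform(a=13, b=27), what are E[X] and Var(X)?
E[X] = 20.0000, Var(X) = 16.3333

We have X ~ Uniform(a=13, b=27).

For a Uniform distribution with a=13, b=27:

Expected value:
E[X] = 20.0000

Variance:
Var(X) = 16.3333

Standard deviation:
σ = √Var(X) = 4.0415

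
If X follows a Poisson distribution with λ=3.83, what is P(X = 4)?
0.194642

We have X ~ Poisson(λ=3.83).

For a Poisson distribution, the PMF gives us the probability of each outcome.

Using the PMF formula:
P(X = 4) = 0.194642

Rounded to 4 decimal places: 0.1946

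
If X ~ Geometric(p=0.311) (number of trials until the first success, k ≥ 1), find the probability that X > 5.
0.155273

We have X ~ Geometric(p=0.311) (number of trials until the first success, k ≥ 1).

P(X > 5) = 1 - P(X ≤ 5)
                = 1 - F(5)
                = 1 - 0.844727
                = 0.155273

So there's approximately a 15.5% chance that X exceeds 5.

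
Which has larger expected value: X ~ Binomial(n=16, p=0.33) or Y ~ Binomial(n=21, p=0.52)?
Y has larger mean (10.9200 > 5.2800)

Compute the expected value for each distribution:

X ~ Binomial(n=16, p=0.33):
E[X] = 5.2800

Y ~ Binomial(n=21, p=0.52):
E[Y] = 10.9200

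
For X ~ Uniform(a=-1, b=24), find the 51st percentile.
11.7500

We have X ~ Uniform(a=-1, b=24).

We want to find x such that P(X ≤ x) = 0.51.

This is the 51st percentile, which means 51% of values fall below this point.

Using the inverse CDF (quantile function):
x = F⁻¹(0.51) = 11.7500

Verification: P(X ≤ 11.7500) = 0.51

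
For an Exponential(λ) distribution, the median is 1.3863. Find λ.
λ = 0.5000

For X ~ Exponential(λ), the CDF is F(x) = 1 - e^(-λx).
The median m satisfies F(m) = 0.5:
1 - e^(-λm) = 0.5
e^(-λm) = 0.5
λm = ln(2)
m = ln(2) / λ

Given m = 1.3863:
λ = ln(2) / 1.3863 = 0.693147 / 1.3863 = 0.5000

Verification: ln(2) / 0.5000 = 1.3863 ✓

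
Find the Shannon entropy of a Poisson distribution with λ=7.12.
2.3876 nats

We have X ~ Poisson(λ=7.12).

The Shannon entropy measures the uncertainty or information content of the distribution.

For a Poisson distribution with λ=7.12:
H(X) = 2.3876 nats

(In bits, this would be 3.4446 bits.)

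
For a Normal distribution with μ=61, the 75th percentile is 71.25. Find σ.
σ = 15.1967

For X ~ Normal(μ, σ), the p-th percentile satisfies x = μ + z_p × σ,
where z_p = Φ⁻¹(p) is the standard normal quantile.

Step 1: z_{0.75} = Φ⁻¹(0.75) = 0.6745

Step 2: Solve for σ:
71.25 = 61 + 0.6745 × σ
σ = (71.25 - 61) / 0.6745
σ = 10.25 / 0.6745
σ = 15.1967

Verification: μ + z × σ = 61 + 0.6745 × 15.1967 = 71.25 ✓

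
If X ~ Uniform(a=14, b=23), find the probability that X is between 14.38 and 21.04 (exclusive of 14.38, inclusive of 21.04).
0.740000

We have X ~ Uniform(a=14, b=23).

To find P(14.38 < X ≤ 21.04), we use:
P(14.38 < X ≤ 21.04) = P(X ≤ 21.04) - P(X ≤ 14.38)
                 = F(21.04) - F(14.38)
                 = 0.782222 - 0.042222
                 = 0.740000

So there's approximately a 74.0% chance that X falls in this range.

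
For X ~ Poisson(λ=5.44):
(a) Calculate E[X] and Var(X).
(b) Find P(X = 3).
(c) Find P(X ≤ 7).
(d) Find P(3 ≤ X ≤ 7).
(a) E[X] = 5.4400, Var(X) = 5.4400
(b) P(X = 3) = 0.116435
(c) P(X ≤ 7) = 0.816831
(d) P(3 ≤ X ≤ 7) = 0.724674

We have X ~ Poisson(λ=5.44).

(a) Moments:
E[X] = 5.4400
Var(X) = 5.4400
σ = √Var(X) = 2.3324

(b) Point probability using PMF:
P(X = 3) = 0.116435

(c) Cumulative probability using CDF:
P(X ≤ 7) = F(7) = 0.816831

(d) Range probability:
P(3 ≤ X ≤ 7) = P(X ≤ 7) - P(X ≤ 2)
                   = F(7) - F(2)
                   = 0.816831 - 0.092157
                   = 0.724674

This means approximately 72.5% of outcomes fall in the interval [3, 7].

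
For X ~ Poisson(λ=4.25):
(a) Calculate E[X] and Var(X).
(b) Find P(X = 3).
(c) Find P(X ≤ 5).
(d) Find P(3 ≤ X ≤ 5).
(a) E[X] = 4.2500, Var(X) = 4.2500
(b) P(X = 3) = 0.182500
(c) P(X ≤ 5) = 0.744939
(d) P(3 ≤ X ≤ 5) = 0.541228

We have X ~ Poisson(λ=4.25).

(a) Moments:
E[X] = 4.2500
Var(X) = 4.2500
σ = √Var(X) = 2.0616

(b) Point probability using PMF:
P(X = 3) = 0.182500

(c) Cumulative probability using CDF:
P(X ≤ 5) = F(5) = 0.744939

(d) Range probability:
P(3 ≤ X ≤ 5) = P(X ≤ 5) - P(X ≤ 2)
                   = F(5) - F(2)
                   = 0.744939 - 0.203711
                   = 0.541228

This means approximately 54.1% of outcomes fall in the interval [3, 5].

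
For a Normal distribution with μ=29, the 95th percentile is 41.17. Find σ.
σ = 7.3988

For X ~ Normal(μ, σ), the p-th percentile satisfies x = μ + z_p × σ,
where z_p = Φ⁻¹(p) is the standard normal quantile.

Step 1: z_{0.95} = Φ⁻¹(0.95) = 1.6449

Step 2: Solve for σ:
41.17 = 29 + 1.6449 × σ
σ = (41.17 - 29) / 1.6449
σ = 12.17 / 1.6449
σ = 7.3988

Verification: μ + z × σ = 29 + 1.6449 × 7.3988 = 41.17 ✓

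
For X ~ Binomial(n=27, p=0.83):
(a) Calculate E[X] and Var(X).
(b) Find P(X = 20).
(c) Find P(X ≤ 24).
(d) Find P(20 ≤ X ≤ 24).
(a) E[X] = 22.4100, Var(X) = 3.8097
(b) P(X = 20) = 0.087727
(c) P(X ≤ 24) = 0.861143
(d) P(20 ≤ X ≤ 24) = 0.786570

We have X ~ Binomial(n=27, p=0.83).

(a) Moments:
E[X] = 22.4100
Var(X) = 3.8097
σ = √Var(X) = 1.9518

(b) Point probability using PMF:
P(X = 20) = 0.087727

(c) Cumulative probability using CDF:
P(X ≤ 24) = F(24) = 0.861143

(d) Range probability:
P(20 ≤ X ≤ 24) = P(X ≤ 24) - P(X ≤ 19)
                   = F(24) - F(19)
                   = 0.861143 - 0.074573
                   = 0.786570

This means approximately 78.7% of outcomes fall in the interval [20, 24].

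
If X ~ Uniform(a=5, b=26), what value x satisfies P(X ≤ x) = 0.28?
10.8800

We have X ~ Uniform(a=5, b=26).

We want to find x such that P(X ≤ x) = 0.28.

This is the 28th percentile, which means 28% of values fall below this point.

Using the inverse CDF (quantile function):
x = F⁻¹(0.28) = 10.8800

Verification: P(X ≤ 10.8800) = 0.28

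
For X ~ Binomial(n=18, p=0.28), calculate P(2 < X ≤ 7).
0.814434

We have X ~ Binomial(n=18, p=0.28).

To find P(2 < X ≤ 7), we use:
P(2 < X ≤ 7) = P(X ≤ 7) - P(X ≤ 2)
                 = F(7) - F(2)
                 = 0.898629 - 0.084195
                 = 0.814434

So there's approximately a 81.4% chance that X falls in this range.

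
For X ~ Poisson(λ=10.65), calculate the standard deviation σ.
3.2634

We have X ~ Poisson(λ=10.65).

For a Poisson distribution with λ=10.65:
σ = √Var(X) = 3.2634

The standard deviation is the square root of the variance.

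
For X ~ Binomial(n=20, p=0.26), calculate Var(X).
3.8480

We have X ~ Binomial(n=20, p=0.26).

For a Binomial distribution with n=20, p=0.26:
Var(X) = 3.8480

The variance measures the spread of the distribution around the mean.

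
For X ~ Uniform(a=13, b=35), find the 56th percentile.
25.3200

We have X ~ Uniform(a=13, b=35).

We want to find x such that P(X ≤ x) = 0.56.

This is the 56th percentile, which means 56% of values fall below this point.

Using the inverse CDF (quantile function):
x = F⁻¹(0.56) = 25.3200

Verification: P(X ≤ 25.3200) = 0.56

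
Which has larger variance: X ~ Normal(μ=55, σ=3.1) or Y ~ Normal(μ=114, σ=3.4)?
Y has larger variance (11.5600 > 9.6100)

Compute the variance for each distribution:

X ~ Normal(μ=55, σ=3.1):
Var(X) = 9.6100

Y ~ Normal(μ=114, σ=3.4):
Var(Y) = 11.5600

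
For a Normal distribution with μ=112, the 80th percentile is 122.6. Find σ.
σ = 12.5947

For X ~ Normal(μ, σ), the p-th percentile satisfies x = μ + z_p × σ,
where z_p = Φ⁻¹(p) is the standard normal quantile.

Step 1: z_{0.8} = Φ⁻¹(0.8) = 0.8416

Step 2: Solve for σ:
122.6 = 112 + 0.8416 × σ
σ = (122.6 - 112) / 0.8416
σ = 10.60 / 0.8416
σ = 12.5947

Verification: μ + z × σ = 112 + 0.8416 × 12.5947 = 122.60 ✓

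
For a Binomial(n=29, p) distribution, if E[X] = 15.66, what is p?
p = 0.54

For a Binomial(n, p) distribution:
E[X] = n × p

Given n = 29 and E[X] = 15.66:
15.66 = 29 × p
p = 15.66 / 29 = 0.54

Verification: Binomial(29, 0.54) has E[X] = 15.66 ✓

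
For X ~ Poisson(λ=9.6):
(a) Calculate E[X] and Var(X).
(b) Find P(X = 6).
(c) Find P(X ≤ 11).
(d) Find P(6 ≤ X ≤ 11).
(a) E[X] = 9.6000, Var(X) = 9.6000
(b) P(X = 6) = 0.073632
(c) P(X ≤ 11) = 0.741241
(d) P(6 ≤ X ≤ 11) = 0.657426

We have X ~ Poisson(λ=9.6).

(a) Moments:
E[X] = 9.6000
Var(X) = 9.6000
σ = √Var(X) = 3.0984

(b) Point probability using PMF:
P(X = 6) = 0.073632

(c) Cumulative probability using CDF:
P(X ≤ 11) = F(11) = 0.741241

(d) Range probability:
P(6 ≤ X ≤ 11) = P(X ≤ 11) - P(X ≤ 5)
                   = F(11) - F(5)
                   = 0.741241 - 0.083815
                   = 0.657426

This means approximately 65.7% of outcomes fall in the interval [6, 11].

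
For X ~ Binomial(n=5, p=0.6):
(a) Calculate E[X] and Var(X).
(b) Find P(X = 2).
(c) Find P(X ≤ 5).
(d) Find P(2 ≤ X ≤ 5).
(a) E[X] = 3.0000, Var(X) = 1.2000
(b) P(X = 2) = 0.230400
(c) P(X ≤ 5) = 1.000000
(d) P(2 ≤ X ≤ 5) = 0.912960

We have X ~ Binomial(n=5, p=0.6).

(a) Moments:
E[X] = 3.0000
Var(X) = 1.2000
σ = √Var(X) = 1.0954

(b) Point probability using PMF:
P(X = 2) = 0.230400

(c) Cumulative probability using CDF:
P(X ≤ 5) = F(5) = 1.000000

(d) Range probability:
P(2 ≤ X ≤ 5) = P(X ≤ 5) - P(X ≤ 1)
                   = F(5) - F(1)
                   = 1.000000 - 0.087040
                   = 0.912960

This means approximately 91.3% of outcomes fall in the interval [2, 5].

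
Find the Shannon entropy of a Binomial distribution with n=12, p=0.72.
1.8504 nats

We have X ~ Binomial(n=12, p=0.72).

The Shannon entropy measures the uncertainty or information content of the distribution.

For a Binomial distribution with n=12, p=0.72:
H(X) = 1.8504 nats

(In bits, this would be 2.6696 bits.)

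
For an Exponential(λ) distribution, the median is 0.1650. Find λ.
λ = 4.2009

For X ~ Exponential(λ), the CDF is F(x) = 1 - e^(-λx).
The median m satisfies F(m) = 0.5:
1 - e^(-λm) = 0.5
e^(-λm) = 0.5
λm = ln(2)
m = ln(2) / λ

Given m = 0.1650:
λ = ln(2) / 0.1650 = 0.693147 / 0.1650 = 4.2009

Verification: ln(2) / 4.2009 = 0.1650 ✓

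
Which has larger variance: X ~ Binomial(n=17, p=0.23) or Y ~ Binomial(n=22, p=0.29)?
Y has larger variance (4.5298 > 3.0107)

Compute the variance for each distribution:

X ~ Binomial(n=17, p=0.23):
Var(X) = 3.0107

Y ~ Binomial(n=22, p=0.29):
Var(Y) = 4.5298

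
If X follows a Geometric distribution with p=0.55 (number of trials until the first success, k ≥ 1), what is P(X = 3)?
0.111375

We have X ~ Geometric(p=0.55) (number of trials until the first success, k ≥ 1).

For a Geometric distribution, the PMF gives us the probability of each outcome.

Using the PMF formula:
P(X = 3) = 0.111375

Rounded to 4 decimal places: 0.1114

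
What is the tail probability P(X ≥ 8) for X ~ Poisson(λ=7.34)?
0.451811

We have X ~ Poisson(λ=7.34).

For discrete distributions, P(X ≥ 8) = 1 - P(X ≤ 7).

P(X ≤ 7) = 0.548189
P(X ≥ 8) = 1 - 0.548189 = 0.451811

So there's approximately a 45.2% chance that X is at least 8.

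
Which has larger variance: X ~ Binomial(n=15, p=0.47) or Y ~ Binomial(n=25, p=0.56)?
Y has larger variance (6.1600 > 3.7365)

Compute the variance for each distribution:

X ~ Binomial(n=15, p=0.47):
Var(X) = 3.7365

Y ~ Binomial(n=25, p=0.56):
Var(Y) = 6.1600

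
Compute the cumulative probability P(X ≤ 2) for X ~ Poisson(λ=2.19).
0.625396

We have X ~ Poisson(λ=2.19).

The CDF gives us P(X ≤ k).

Using the CDF:
P(X ≤ 2) = 0.625396

This means there's approximately a 62.5% chance that X is at most 2.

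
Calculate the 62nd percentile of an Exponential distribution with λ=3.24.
0.2986

We have X ~ Exponential(λ=3.24).

We want to find x such that P(X ≤ x) = 0.62.

This is the 62nd percentile, which means 62% of values fall below this point.

Using the inverse CDF (quantile function):
x = F⁻¹(0.62) = 0.2986

Verification: P(X ≤ 0.2986) = 0.62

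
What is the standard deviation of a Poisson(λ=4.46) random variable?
2.1119

We have X ~ Poisson(λ=4.46).

For a Poisson distribution with λ=4.46:
σ = √Var(X) = 2.1119

The standard deviation is the square root of the variance.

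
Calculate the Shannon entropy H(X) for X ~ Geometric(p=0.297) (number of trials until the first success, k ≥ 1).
2.0482 nats

We have X ~ Geometric(p=0.297) (number of trials until the first success, k ≥ 1).

The Shannon entropy measures the uncertainty or information content of the distribution.

For a Geometric distribution with p=0.297 (number of trials until the first success, k ≥ 1):
H(X) = 2.0482 nats

(In bits, this would be 2.9549 bits.)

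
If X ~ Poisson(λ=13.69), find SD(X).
3.7000

We have X ~ Poisson(λ=13.69).

For a Poisson distribution with λ=13.69:
σ = √Var(X) = 3.7000

The standard deviation is the square root of the variance.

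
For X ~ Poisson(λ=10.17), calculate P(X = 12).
0.097890

We have X ~ Poisson(λ=10.17).

For a Poisson distribution, the PMF gives us the probability of each outcome.

Using the PMF formula:
P(X = 12) = 0.097890

Rounded to 4 decimal places: 0.0979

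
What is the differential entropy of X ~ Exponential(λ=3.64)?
-0.2920 nats

We have X ~ Exponential(λ=3.64).

The differential entropy measures the uncertainty or information content of the distribution.

For an Exponential distribution with λ=3.64:
h(X) = -0.2920 nats

(In bits, this would be -0.4212 bits.)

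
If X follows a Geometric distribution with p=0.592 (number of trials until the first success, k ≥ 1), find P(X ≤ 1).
0.592000

We have X ~ Geometric(p=0.592) (number of trials until the first success, k ≥ 1).

The CDF gives us P(X ≤ k).

Using the CDF:
P(X ≤ 1) = 0.592000

This means there's approximately a 59.2% chance that X is at most 1.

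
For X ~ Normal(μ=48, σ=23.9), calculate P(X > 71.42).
0.163564

We have X ~ Normal(μ=48, σ=23.9).

P(X > 71.42) = 1 - P(X ≤ 71.42)
                = 1 - F(71.42)
                = 1 - 0.836436
                = 0.163564

So there's approximately a 16.4% chance that X exceeds 71.42.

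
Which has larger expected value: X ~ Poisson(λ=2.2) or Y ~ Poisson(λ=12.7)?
Y has larger mean (12.7000 > 2.2000)

Compute the expected value for each distribution:

X ~ Poisson(λ=2.2):
E[X] = 2.2000

Y ~ Poisson(λ=12.7):
E[Y] = 12.7000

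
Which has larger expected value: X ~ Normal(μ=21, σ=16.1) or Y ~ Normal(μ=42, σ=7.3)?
Y has larger mean (42.0000 > 21.0000)

Compute the expected value for each distribution:

X ~ Normal(μ=21, σ=16.1):
E[X] = 21.0000

Y ~ Normal(μ=42, σ=7.3):
E[Y] = 42.0000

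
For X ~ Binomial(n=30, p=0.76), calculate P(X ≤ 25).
0.879303

We have X ~ Binomial(n=30, p=0.76).

The CDF gives us P(X ≤ k).

Using the CDF:
P(X ≤ 25) = 0.879303

This means there's approximately a 87.9% chance that X is at most 25.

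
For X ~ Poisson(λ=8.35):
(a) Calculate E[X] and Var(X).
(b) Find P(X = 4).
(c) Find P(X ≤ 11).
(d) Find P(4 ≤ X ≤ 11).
(a) E[X] = 8.3500, Var(X) = 8.3500
(b) P(X = 4) = 0.047882
(c) P(X ≤ 11) = 0.861172
(d) P(4 ≤ X ≤ 11) = 0.827783

We have X ~ Poisson(λ=8.35).

(a) Moments:
E[X] = 8.3500
Var(X) = 8.3500
σ = √Var(X) = 2.8896

(b) Point probability using PMF:
P(X = 4) = 0.047882

(c) Cumulative probability using CDF:
P(X ≤ 11) = F(11) = 0.861172

(d) Range probability:
P(4 ≤ X ≤ 11) = P(X ≤ 11) - P(X ≤ 3)
                   = F(11) - F(3)
                   = 0.861172 - 0.033389
                   = 0.827783

This means approximately 82.8% of outcomes fall in the interval [4, 11].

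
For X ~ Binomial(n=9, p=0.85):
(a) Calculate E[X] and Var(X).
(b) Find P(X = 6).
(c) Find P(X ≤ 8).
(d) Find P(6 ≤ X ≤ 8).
(a) E[X] = 7.6500, Var(X) = 1.1475
(b) P(X = 6) = 0.106922
(c) P(X ≤ 8) = 0.768383
(d) P(6 ≤ X ≤ 8) = 0.734452

We have X ~ Binomial(n=9, p=0.85).

(a) Moments:
E[X] = 7.6500
Var(X) = 1.1475
σ = √Var(X) = 1.0712

(b) Point probability using PMF:
P(X = 6) = 0.106922

(c) Cumulative probability using CDF:
P(X ≤ 8) = F(8) = 0.768383

(d) Range probability:
P(6 ≤ X ≤ 8) = P(X ≤ 8) - P(X ≤ 5)
                   = F(8) - F(5)
                   = 0.768383 - 0.033932
                   = 0.734452

This means approximately 73.4% of outcomes fall in the interval [6, 8].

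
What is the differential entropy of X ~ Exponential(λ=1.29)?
0.7454 nats

We have X ~ Exponential(λ=1.29).

The differential entropy measures the uncertainty or information content of the distribution.

For an Exponential distribution with λ=1.29:
h(X) = 0.7454 nats

(In bits, this would be 1.0753 bits.)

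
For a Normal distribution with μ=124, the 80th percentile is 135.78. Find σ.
σ = 13.9968

For X ~ Normal(μ, σ), the p-th percentile satisfies x = μ + z_p × σ,
where z_p = Φ⁻¹(p) is the standard normal quantile.

Step 1: z_{0.8} = Φ⁻¹(0.8) = 0.8416

Step 2: Solve for σ:
135.78 = 124 + 0.8416 × σ
σ = (135.78 - 124) / 0.8416
σ = 11.78 / 0.8416
σ = 13.9968

Verification: μ + z × σ = 124 + 0.8416 × 13.9968 = 135.78 ✓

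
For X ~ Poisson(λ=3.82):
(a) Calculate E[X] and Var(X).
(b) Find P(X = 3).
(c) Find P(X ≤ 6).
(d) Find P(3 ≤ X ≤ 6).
(a) E[X] = 3.8200, Var(X) = 3.8200
(b) P(X = 3) = 0.203720
(c) P(X ≤ 6) = 0.907226
(d) P(3 ≤ X ≤ 6) = 0.641544

We have X ~ Poisson(λ=3.82).

(a) Moments:
E[X] = 3.8200
Var(X) = 3.8200
σ = √Var(X) = 1.9545

(b) Point probability using PMF:
P(X = 3) = 0.203720

(c) Cumulative probability using CDF:
P(X ≤ 6) = F(6) = 0.907226

(d) Range probability:
P(3 ≤ X ≤ 6) = P(X ≤ 6) - P(X ≤ 2)
                   = F(6) - F(2)
                   = 0.907226 - 0.265682
                   = 0.641544

This means approximately 64.2% of outcomes fall in the interval [3, 6].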